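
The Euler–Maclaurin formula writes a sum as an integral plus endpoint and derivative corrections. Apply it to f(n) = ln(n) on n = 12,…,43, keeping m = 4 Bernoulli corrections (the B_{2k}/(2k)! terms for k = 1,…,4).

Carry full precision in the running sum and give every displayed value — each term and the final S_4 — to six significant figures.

S_4 ≈ 104.031

Integral: ∫_12^43 ln(x) dx = 100.913.
Endpoint term: (f(12) + f(43))/2 = (2.48491 + 3.76120)/2 = 3.12305.
So far: 104.036.
k=1: B_{2}/(2)! × [f^{(1)}(43) − f^{(1)}(12)] = 1/12 × (0.0232558 − 0.0833333) = -0.00500646.
Running total after k=1: 104.031.
k=2: B_{4}/(4)! × [f^{(3)}(43) − f^{(3)}(12)] = −1/720 × (2.51550e-05 − 0.00115741) = 1.57257e-06.
Running total after k=2: 104.031.
k=3: B_{6}/(6)! × [f^{(5)}(43) − f^{(5)}(12)] = 1/30240 × (1.63256e-07 − 9.64506e-05) = -3.18411e-09.
Running total after k=3: 104.031.
k=4: B_{8}/(8)! × [f^{(7)}(43) − f^{(7)}(12)] = −1/1209600 × (2.64883e-09 − 2.00939e-05) = 1.66098e-11.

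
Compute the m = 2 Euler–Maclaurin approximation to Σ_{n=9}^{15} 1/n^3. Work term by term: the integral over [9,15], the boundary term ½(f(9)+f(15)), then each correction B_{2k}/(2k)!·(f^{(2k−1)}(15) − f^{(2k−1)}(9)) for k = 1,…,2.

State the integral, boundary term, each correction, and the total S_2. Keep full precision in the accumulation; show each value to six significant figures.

∫_9^15 1/x^3 dx evaluates to 0.00395062.
Boundary: ½(f(9) + f(15)) = ½(0.00137174 + 0.000296296) = 0.000834019.
Integral + boundary = 0.00478464.
Correction k=1: B_{2}/2! · (f^{(1)}(15) − f^{(1)}(9)) = 1/12 · (-5.92593e-05 − (-0.000457247)) = 3.31657e-05.
Partial sum through k=1: 0.00481780.
Correction k=2: B_{4}/4! · (f^{(3)}(15) − f^{(3)}(9)) = −1/720 · (-5.26749e-06 − (-0.000112901)) = -1.49490e-07.

S_2 ≈ 0.00481765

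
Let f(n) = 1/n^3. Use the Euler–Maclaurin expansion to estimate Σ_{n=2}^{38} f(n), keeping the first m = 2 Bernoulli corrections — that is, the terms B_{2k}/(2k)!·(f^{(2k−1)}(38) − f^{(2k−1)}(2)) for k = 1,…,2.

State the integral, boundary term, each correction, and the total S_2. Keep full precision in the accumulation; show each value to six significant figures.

Integral: ∫_2^38 1/x^3 dx = 0.124654.
Boundary: ½(f(2) + f(38)) = ½(0.125000 + 1.82242e-05) = 0.0625091.
Running total after boundary: 0.187163.
Correction k=1: B_{2}/2! · (f^{(1)}(38) − f^{(1)}(2)) = 1/12 · (-1.43876e-06 − (-0.187500)) = 0.0156249.
Running total after k=1: 0.202788.
Correction k=2: B_{4}/4! · (f^{(3)}(38) − f^{(3)}(2)) = −1/720 · (-1.99274e-08 − (-0.937500)) = -0.00130208.

S_2 ≈ 0.201486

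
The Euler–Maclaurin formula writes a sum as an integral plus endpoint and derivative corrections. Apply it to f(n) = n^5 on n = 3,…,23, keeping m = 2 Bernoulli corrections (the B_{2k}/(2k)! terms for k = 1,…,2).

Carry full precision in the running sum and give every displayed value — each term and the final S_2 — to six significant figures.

∫_3^23 x^5 dx evaluates to 2.46725e+07.
½[f(3) + f(23)] = ½[243.000 + 6.43634e+06] = 3.21829e+06.
Running total after boundary: 2.78908e+07.
Correction k=1: B_{2}/2! · (f^{(1)}(23) − f^{(1)}(3)) = 1/12 · (1.39920e+06 − 405.000) = 116567.
After k=1: 2.80074e+07.
Correction k=2: B_{4}/4! · (f^{(3)}(23) − f^{(3)}(3)) = −1/720 · (31740.0 − 540.000) = -43.3333.

S_2 ≈ 2.80073e+07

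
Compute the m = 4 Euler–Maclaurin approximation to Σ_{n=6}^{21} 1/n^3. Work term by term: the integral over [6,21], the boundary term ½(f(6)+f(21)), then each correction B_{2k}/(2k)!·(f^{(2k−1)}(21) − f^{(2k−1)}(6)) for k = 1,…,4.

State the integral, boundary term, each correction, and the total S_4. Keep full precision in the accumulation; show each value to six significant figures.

S_4 ≈ 0.0153138

∫_6^21 1/x^3 dx evaluates to 0.0127551.
Boundary: ½(f(6) + f(21)) = ½(0.00462963 + 0.000107980) = 0.00236880.
Running total after boundary: 0.0151239.
Correction k=1: B_{2}/2! · (f^{(1)}(21) − f^{(1)}(6)) = 1/12 · (-1.54257e-05 − (-0.00231481)) = 0.000191616.
Partial sum through k=1: 0.0153155.
Correction k=2: B_{4}/4! · (f^{(3)}(21) − f^{(3)}(6)) = −1/720 · (-6.99577e-07 − (-0.00128601)) = -1.78515e-06.
Partial sum through k=2: 0.0153137.
Correction k=3: B_{6}/6! · (f^{(5)}(21) − f^{(5)}(6)) = 1/30240 · (-6.66264e-08 − (-0.00150034)) = 4.96123e-08.
Partial sum through k=3: 0.0153138.
Correction k=4: B_{8}/8! · (f^{(7)}(21) − f^{(7)}(6)) = −1/1209600 · (-1.08778e-08 − (-0.00300069)) = -2.48072e-09.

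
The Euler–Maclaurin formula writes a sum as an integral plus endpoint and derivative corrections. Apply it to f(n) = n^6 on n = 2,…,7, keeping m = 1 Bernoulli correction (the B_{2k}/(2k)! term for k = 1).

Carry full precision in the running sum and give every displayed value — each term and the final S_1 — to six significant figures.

S_1 ≈ 184875

The integral term ∫_2^7 x^6 dx = 117631.
Endpoint term: (f(2) + f(7))/2 = (64.0000 + 117649)/2 = 58856.5.
So far: 176487.
Correction k=1: B_{2}/2! · (f^{(1)}(7) − f^{(1)}(2)) = 1/12 · (100842 − 192.000) = 8387.50.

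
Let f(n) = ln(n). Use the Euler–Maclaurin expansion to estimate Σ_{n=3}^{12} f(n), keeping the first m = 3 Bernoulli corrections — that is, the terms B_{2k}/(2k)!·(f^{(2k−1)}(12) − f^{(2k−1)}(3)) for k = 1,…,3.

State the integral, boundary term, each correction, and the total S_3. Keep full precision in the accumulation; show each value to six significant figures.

S_3 ≈ 19.2941

Integral: ∫_3^12 ln(x) dx = 17.5230.
½[f(3) + f(12)] = ½[1.09861 + 2.48491] = 1.79176.
So far: 19.3148.
Correction k=1: B_{2}/2! · (f^{(1)}(12) − f^{(1)}(3)) = 1/12 · (0.0833333 − 0.333333) = -0.0208333.
After k=1: 19.2940.
Correction k=2: B_{4}/4! · (f^{(3)}(12) − f^{(3)}(3)) = −1/720 · (0.00115741 − 0.0740741) = 0.000101273.
After k=2: 19.2941.
Correction k=3: B_{6}/6! · (f^{(5)}(12) − f^{(5)}(3)) = 1/30240 · (9.64506e-05 − 0.0987654) = -3.26286e-06.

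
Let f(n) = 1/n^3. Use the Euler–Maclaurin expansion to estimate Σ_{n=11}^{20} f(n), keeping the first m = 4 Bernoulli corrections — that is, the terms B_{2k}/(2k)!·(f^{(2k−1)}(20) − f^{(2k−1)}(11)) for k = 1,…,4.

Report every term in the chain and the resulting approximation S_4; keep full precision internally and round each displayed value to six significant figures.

S_4 ≈ 0.00333586

Integral: ∫_11^20 1/x^3 dx = 0.00288223.
Boundary: ½(f(11) + f(20)) = ½(0.000751315 + 0.000125000) = 0.000438157.
So far: 0.00332039.
k=1: B_{2}/(2)! × [f^{(1)}(20) − f^{(1)}(11)] = 1/12 × (-1.87500e-05 − (-0.000204904)) = 1.55128e-05.
Running total after k=1: 0.00333590.
k=2: B_{4}/(4)! × [f^{(3)}(20) − f^{(3)}(11)] = −1/720 × (-9.37500e-07 − (-3.38684e-05)) = -4.57374e-08.
Running total after k=2: 0.00333586.
k=3: B_{6}/(6)! × [f^{(5)}(20) − f^{(5)}(11)] = 1/30240 × (-9.84375e-08 − (-1.17560e-05)) = 3.85501e-10.
Running total after k=3: 0.00333586.
k=4: B_{8}/(8)! × [f^{(7)}(20) − f^{(7)}(11)] = −1/1209600 × (-1.77188e-08 − (-6.99530e-06)) = -5.76850e-12.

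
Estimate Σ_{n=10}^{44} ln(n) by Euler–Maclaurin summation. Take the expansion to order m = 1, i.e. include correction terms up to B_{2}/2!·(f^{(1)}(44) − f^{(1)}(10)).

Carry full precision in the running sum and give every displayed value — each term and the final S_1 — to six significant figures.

S_1 ≈ 112.515

∫_10^44 ln(x) dx evaluates to 109.478.
Endpoint term: (f(10) + f(44))/2 = (2.30259 + 3.78419)/2 = 3.04339.
Integral + boundary = 112.522.
k=1: B_{2}/(2)! × [f^{(1)}(44) − f^{(1)}(10)] = 1/12 × (0.0227273 − 0.100000) = -0.00643939.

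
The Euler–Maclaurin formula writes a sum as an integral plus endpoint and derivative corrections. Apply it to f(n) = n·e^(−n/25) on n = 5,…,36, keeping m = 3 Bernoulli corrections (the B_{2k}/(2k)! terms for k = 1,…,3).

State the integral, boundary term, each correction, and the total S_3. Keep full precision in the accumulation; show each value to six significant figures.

S_3 ≈ 258.981

The integral term ∫_5^36 x·e^(−x/25) dx = 252.733.
½[f(5) + f(36)] = ½[4.09365 + 8.52940] = 6.31153.
Running total after boundary: 259.045.
Order-1 term: 1/12 · (-0.104248 − 0.654985) = -0.0632694.
Partial sum through k=1: 258.981.
Order-2 term: −1/720 · (0.000591372 − 0.00366791) = 4.27298e-06.
Partial sum through k=2: 258.981.
Order-3 term: 1/30240 · (2.15926e-06 − 1.00606e-05) = -2.61286e-10.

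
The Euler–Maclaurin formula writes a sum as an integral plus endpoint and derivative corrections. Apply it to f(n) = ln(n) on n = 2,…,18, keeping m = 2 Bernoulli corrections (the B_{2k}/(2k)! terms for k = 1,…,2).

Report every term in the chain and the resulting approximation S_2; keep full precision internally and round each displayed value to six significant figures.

S_2 ≈ 36.3955

∫_2^18 ln(x) dx evaluates to 34.6404.
½[f(2) + f(18)] = ½[0.693147 + 2.89037] = 1.79176.
Running total after boundary: 36.4322.
Correction k=1: B_{2}/2! · (f^{(1)}(18) − f^{(1)}(2)) = 1/12 · (0.0555556 − 0.500000) = -0.0370370.
Running total after k=1: 36.3951.
Correction k=2: B_{4}/4! · (f^{(3)}(18) − f^{(3)}(2)) = −1/720 · (0.000342936 − 0.250000) = 0.000346746.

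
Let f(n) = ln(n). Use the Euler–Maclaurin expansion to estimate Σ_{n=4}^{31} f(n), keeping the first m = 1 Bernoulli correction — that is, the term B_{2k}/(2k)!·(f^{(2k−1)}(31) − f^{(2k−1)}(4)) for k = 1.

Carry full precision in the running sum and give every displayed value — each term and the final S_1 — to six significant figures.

The integral term ∫_4^31 ln(x) dx = 73.9084.
Endpoint term: (f(4) + f(31))/2 = (1.38629 + 3.43399)/2 = 2.41014.
So far: 76.3186.
Order-1 term: 1/12 · (0.0322581 − 0.250000) = -0.0181452.

S_1 ≈ 76.3004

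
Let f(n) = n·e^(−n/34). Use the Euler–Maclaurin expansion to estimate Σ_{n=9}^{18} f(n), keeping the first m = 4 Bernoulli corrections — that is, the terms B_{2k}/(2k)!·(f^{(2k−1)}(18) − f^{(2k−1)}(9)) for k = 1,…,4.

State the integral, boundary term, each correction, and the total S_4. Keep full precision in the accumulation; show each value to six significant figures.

S_4 ≈ 89.4492

Integral: ∫_9^18 x·e^(−x/34) dx = 80.7191.
½[f(9) + f(18)] = ½[6.90688 + 10.6011] = 8.75400.
Running total after boundary: 89.4731.
Order-1 term: 1/12 · (0.277154 − 0.564288) = -0.0239279.
Partial sum through k=1: 89.4492.
Order-2 term: −1/720 · (0.00125870 − 0.00181587) = 7.73855e-07.
Partial sum through k=2: 89.4492.
Order-3 term: 1/30240 · (1.97028e-06 − 2.71939e-06) = -2.47720e-11.
Partial sum through k=3: 89.4492.
Order-4 term: −1/1209600 · (2.46689e-09 − 3.34598e-09) = 7.26758e-16.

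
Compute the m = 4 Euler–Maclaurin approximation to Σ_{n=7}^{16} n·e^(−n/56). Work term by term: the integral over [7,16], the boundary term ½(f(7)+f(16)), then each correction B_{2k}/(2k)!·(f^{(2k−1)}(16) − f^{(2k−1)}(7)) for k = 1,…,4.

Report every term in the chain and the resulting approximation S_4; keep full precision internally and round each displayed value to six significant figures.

S_4 ≈ 92.5736

∫_7^16 x·e^(−x/56) dx evaluates to 83.4926.
Boundary: ½(f(7) + f(16)) = ½(6.17748 + 12.0236) = 9.10056.
Integral + boundary = 92.5932.
Order-1 term: 1/12 · (0.536769 − 0.772185) = -0.0196179.
Running total after k=1: 92.5736.
Order-2 term: −1/720 · (0.000650422 − 0.000809049) = 2.20315e-07.
Running total after k=2: 92.5736.
Order-3 term: 1/30240 · (3.60230e-07 − 4.37457e-07) = -2.55382e-12.
Running total after k=3: 92.5736.
Order-4 term: −1/1209600 · (1.63602e-10 − 1.96724e-10) = 2.73831e-17.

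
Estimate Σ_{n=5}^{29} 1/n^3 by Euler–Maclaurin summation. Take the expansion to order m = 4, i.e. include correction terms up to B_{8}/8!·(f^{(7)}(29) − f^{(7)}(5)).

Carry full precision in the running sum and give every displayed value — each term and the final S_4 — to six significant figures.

S_4 ≈ 0.0238205

∫_5^29 1/x^3 dx evaluates to 0.0194055.
Boundary: ½(f(5) + f(29)) = ½(0.00800000 + 4.10021e-05) = 0.00402050.
Integral + boundary = 0.0234260.
k=1: B_{2}/(2)! × [f^{(1)}(29) − f^{(1)}(5)] = 1/12 × (-4.24160e-06 − (-0.00480000)) = 0.000399647.
After k=1: 0.0238256.
k=2: B_{4}/(4)! × [f^{(3)}(29) − f^{(3)}(5)] = −1/720 × (-1.00870e-07 − (-0.00384000)) = -5.33319e-06.
After k=2: 0.0238203.
k=3: B_{6}/(6)! × [f^{(5)}(29) − f^{(5)}(5)] = 1/30240 × (-5.03752e-09 − (-0.00645120)) = 2.13333e-07.
After k=3: 0.0238205.
k=4: B_{8}/(8)! × [f^{(7)}(29) − f^{(7)}(5)] = −1/1209600 × (-4.31274e-10 − (-0.0185795)) = -1.53600e-08.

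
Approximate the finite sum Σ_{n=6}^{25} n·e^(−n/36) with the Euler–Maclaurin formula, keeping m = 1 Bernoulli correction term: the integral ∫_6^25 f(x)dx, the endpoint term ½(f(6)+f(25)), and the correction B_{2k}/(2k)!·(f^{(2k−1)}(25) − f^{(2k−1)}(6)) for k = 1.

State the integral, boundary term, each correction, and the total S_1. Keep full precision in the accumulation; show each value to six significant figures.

S_1 ≈ 192.039

∫_6^25 x·e^(−x/36) dx evaluates to 183.304.
Endpoint term: (f(6) + f(25))/2 = (5.07889 + 12.4838)/2 = 8.78134.
So far: 192.085.
Correction k=1: B_{2}/2! · (f^{(1)}(25) − f^{(1)}(6)) = 1/12 · (0.152580 − 0.705401) = -0.0460685.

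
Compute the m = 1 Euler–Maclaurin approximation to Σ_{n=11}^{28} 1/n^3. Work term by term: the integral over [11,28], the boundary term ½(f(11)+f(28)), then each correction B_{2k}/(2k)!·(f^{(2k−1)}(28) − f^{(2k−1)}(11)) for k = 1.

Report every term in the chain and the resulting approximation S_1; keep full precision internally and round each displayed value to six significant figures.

The integral term ∫_11^28 1/x^3 dx = 0.00349448.
Endpoint term: (f(11) + f(28))/2 = (0.000751315 + 4.55539e-05)/2 = 0.000398434.
Running total after boundary: 0.00389291.
Correction k=1: B_{2}/2! · (f^{(1)}(28) − f^{(1)}(11)) = 1/12 · (-4.88078e-06 − (-0.000204904)) = 1.66686e-05.

S_1 ≈ 0.00390958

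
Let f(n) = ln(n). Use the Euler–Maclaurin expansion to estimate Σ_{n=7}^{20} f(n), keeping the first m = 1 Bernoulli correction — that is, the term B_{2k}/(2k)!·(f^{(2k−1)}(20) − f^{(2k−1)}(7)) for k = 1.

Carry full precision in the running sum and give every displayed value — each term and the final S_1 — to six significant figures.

The integral term ∫_7^20 ln(x) dx = 33.2933.
Boundary: ½(f(7) + f(20)) = ½(1.94591 + 2.99573) = 2.47082.
Integral + boundary = 35.7641.
k=1: B_{2}/(2)! × [f^{(1)}(20) − f^{(1)}(7)] = 1/12 × (0.0500000 − 0.142857) = -0.00773810.

S_1 ≈ 35.7564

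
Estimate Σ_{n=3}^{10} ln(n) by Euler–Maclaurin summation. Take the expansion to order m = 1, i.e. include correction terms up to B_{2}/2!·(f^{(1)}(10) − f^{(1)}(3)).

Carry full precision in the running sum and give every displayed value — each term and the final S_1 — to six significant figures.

S_1 ≈ 14.4112

Integral: ∫_3^10 ln(x) dx = 12.7300.
Boundary: ½(f(3) + f(10)) = ½(1.09861 + 2.30259) = 1.70060.
Integral + boundary = 14.4306.
Order-1 term: 1/12 · (0.100000 − 0.333333) = -0.0194444.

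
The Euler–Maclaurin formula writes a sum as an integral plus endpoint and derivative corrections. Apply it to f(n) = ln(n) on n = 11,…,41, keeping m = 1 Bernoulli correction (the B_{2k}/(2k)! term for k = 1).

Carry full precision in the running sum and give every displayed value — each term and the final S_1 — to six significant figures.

S_1 ≈ 98.9298

The integral term ∫_11^41 ln(x) dx = 95.8796.
½[f(11) + f(41)] = ½[2.39790 + 3.71357] = 3.05573.
So far: 98.9353.
k=1: B_{2}/(2)! × [f^{(1)}(41) − f^{(1)}(11)] = 1/12 × (0.0243902 − 0.0909091) = -0.00554324.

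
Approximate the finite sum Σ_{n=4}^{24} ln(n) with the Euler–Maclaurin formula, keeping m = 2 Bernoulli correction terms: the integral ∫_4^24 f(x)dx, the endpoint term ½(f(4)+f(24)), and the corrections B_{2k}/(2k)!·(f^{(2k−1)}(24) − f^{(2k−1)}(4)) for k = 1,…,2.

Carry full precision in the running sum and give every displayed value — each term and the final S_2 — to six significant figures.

S_2 ≈ 52.9930

∫_4^24 ln(x) dx evaluates to 50.7281.
Boundary: ½(f(4) + f(24)) = ½(1.38629 + 3.17805) = 2.28217.
Running total after boundary: 53.0103.
k=1: B_{2}/(2)! × [f^{(1)}(24) − f^{(1)}(4)] = 1/12 × (0.0416667 − 0.250000) = -0.0173611.
After k=1: 52.9929.
k=2: B_{4}/(4)! × [f^{(3)}(24) − f^{(3)}(4)] = −1/720 × (0.000144676 − 0.0312500) = 4.32018e-05.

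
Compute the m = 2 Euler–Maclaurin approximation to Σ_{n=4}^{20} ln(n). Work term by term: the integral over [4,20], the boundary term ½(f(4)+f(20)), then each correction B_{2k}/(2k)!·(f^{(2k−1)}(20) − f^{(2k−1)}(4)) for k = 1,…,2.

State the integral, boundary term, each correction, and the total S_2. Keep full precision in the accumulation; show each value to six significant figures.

The integral term ∫_4^20 ln(x) dx = 38.3695.
Boundary: ½(f(4) + f(20)) = ½(1.38629 + 2.99573) = 2.19101.
So far: 40.5605.
Order-1 term: 1/12 · (0.0500000 − 0.250000) = -0.0166667.
Partial sum through k=1: 40.5438.
Order-2 term: −1/720 · (0.000250000 − 0.0312500) = 4.30556e-05.

S_2 ≈ 40.5439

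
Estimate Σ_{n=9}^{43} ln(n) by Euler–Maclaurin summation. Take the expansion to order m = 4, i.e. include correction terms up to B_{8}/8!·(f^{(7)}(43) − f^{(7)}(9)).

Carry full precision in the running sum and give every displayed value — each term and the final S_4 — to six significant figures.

∫_9^43 ln(x) dx evaluates to 107.957.
½[f(9) + f(43)] = ½[2.19722 + 3.76120] = 2.97921.
Integral + boundary = 110.936.
Correction k=1: B_{2}/2! · (f^{(1)}(43) − f^{(1)}(9)) = 1/12 · (0.0232558 − 0.111111) = -0.00732127.
Running total after k=1: 110.928.
Correction k=2: B_{4}/4! · (f^{(3)}(43) − f^{(3)}(9)) = −1/720 · (2.51550e-05 − 0.00274348) = 3.77546e-06.
Running total after k=2: 110.928.
Correction k=3: B_{6}/6! · (f^{(5)}(43) − f^{(5)}(9)) = 1/30240 · (1.63256e-07 − 0.000406442) = -1.34351e-08.
Running total after k=3: 110.928.
Correction k=4: B_{8}/8! · (f^{(7)}(43) − f^{(7)}(9)) = −1/1209600 · (2.64883e-09 − 0.000150534) = 1.24447e-10.

S_4 ≈ 110.928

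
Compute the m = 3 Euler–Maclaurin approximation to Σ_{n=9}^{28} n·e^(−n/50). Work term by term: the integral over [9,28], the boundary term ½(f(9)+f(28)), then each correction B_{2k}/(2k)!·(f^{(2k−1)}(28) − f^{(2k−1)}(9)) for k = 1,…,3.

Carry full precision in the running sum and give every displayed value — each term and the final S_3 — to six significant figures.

Integral: ∫_9^28 x·e^(−x/50) dx = 236.332.
½[f(9) + f(28)] = ½[7.51743 + 15.9939] = 11.7556.
Running total after boundary: 248.087.
Correction k=1: B_{2}/2! · (f^{(1)}(28) − f^{(1)}(9)) = 1/12 · (0.251332 − 0.684922) = -0.0361325.
Running total after k=1: 248.051.
Correction k=2: B_{4}/4! · (f^{(3)}(28) − f^{(3)}(9)) = −1/720 · (0.000557500 − 0.000942185) = 5.34284e-07.
Running total after k=2: 248.051.
Correction k=3: B_{6}/6! · (f^{(5)}(28) − f^{(5)}(9)) = 1/30240 · (4.05787e-07 − 6.44160e-07) = -7.88272e-12.

S_3 ≈ 248.051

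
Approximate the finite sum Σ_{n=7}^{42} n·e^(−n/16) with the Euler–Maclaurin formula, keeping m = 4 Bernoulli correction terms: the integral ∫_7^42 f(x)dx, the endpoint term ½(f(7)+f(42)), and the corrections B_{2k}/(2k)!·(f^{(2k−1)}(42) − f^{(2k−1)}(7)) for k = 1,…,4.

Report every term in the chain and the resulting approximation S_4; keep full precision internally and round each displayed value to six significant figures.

∫_7^42 x·e^(−x/16) dx evaluates to 170.375.
Endpoint term: (f(7) + f(42))/2 = (4.51954 + 3.04247)/2 = 3.78100.
So far: 174.156.
Correction k=1: B_{2}/2! · (f^{(1)}(42) − f^{(1)}(7)) = 1/12 · (-0.117715 − 0.363177) = -0.0400743.
Running total after k=1: 174.115.
Correction k=2: B_{4}/4! · (f^{(3)}(42) − f^{(3)}(7)) = −1/720 · (0.000106113 − 0.00646279) = 8.82872e-06.
Running total after k=2: 174.116.
Correction k=3: B_{6}/6! · (f^{(5)}(42) − f^{(5)}(7)) = 1/30240 · (2.62519e-06 − 4.49489e-05) = -1.39959e-09.
Running total after k=3: 174.116.
Correction k=4: B_{8}/8! · (f^{(7)}(42) − f^{(7)}(7)) = −1/1209600 · (1.88901e-08 − 2.52549e-07) = 1.93170e-13.

S_4 ≈ 174.116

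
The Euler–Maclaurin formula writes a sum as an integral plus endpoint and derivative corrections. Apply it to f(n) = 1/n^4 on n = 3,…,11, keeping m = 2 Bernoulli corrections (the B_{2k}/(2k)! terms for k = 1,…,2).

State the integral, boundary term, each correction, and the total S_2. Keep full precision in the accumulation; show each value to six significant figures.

S_2 ≈ 0.0195957

Integral: ∫_3^11 1/x^4 dx = 0.0120952.
½[f(3) + f(11)] = ½[0.0123457 + 6.83013e-05] = 0.00620699.
Integral + boundary = 0.0183022.
Order-1 term: 1/12 · (-2.48369e-05 − (-0.0164609)) = 0.00136967.
Running total after k=1: 0.0196719.
Order-2 term: −1/720 · (-6.15790e-06 − (-0.0548697)) = -7.61993e-05.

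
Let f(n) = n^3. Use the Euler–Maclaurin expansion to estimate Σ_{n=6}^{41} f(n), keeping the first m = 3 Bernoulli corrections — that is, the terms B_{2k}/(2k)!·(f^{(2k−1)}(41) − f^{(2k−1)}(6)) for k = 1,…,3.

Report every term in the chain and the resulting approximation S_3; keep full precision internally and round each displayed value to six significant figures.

∫_6^41 x^3 dx evaluates to 706116.
½[f(6) + f(41)] = ½[216.000 + 68921.0] = 34568.5.
Running total after boundary: 740685.
Correction k=1: B_{2}/2! · (f^{(1)}(41) − f^{(1)}(6)) = 1/12 · (5043.00 − 108.000) = 411.250.
Partial sum through k=1: 741096.
Correction k=2: B_{4}/4! · (f^{(3)}(41) − f^{(3)}(6)) = −1/720 · (6.00000 − 6.00000) = 0.00000.
Partial sum through k=2: 741096.
Correction k=3: B_{6}/6! · (f^{(5)}(41) − f^{(5)}(6)) = 1/30240 · (0.00000 − 0.00000) = 0.00000.

S_3 ≈ 741096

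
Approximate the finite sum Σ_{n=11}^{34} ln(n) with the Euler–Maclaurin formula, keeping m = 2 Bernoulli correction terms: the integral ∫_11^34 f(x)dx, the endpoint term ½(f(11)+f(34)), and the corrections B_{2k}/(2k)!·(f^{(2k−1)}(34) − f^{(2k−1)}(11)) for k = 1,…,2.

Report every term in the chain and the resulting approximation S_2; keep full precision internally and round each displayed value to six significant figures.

S_2 ≈ 73.4764

Integral: ∫_11^34 ln(x) dx = 70.5194.
Endpoint term: (f(11) + f(34))/2 = (2.39790 + 3.52636)/2 = 2.96213.
Running total after boundary: 73.4815.
Correction k=1: B_{2}/2! · (f^{(1)}(34) − f^{(1)}(11)) = 1/12 · (0.0294118 − 0.0909091) = -0.00512478.
Running total after k=1: 73.4764.
Correction k=2: B_{4}/4! · (f^{(3)}(34) − f^{(3)}(11)) = −1/720 · (5.08854e-05 − 0.00150263) = 2.01631e-06.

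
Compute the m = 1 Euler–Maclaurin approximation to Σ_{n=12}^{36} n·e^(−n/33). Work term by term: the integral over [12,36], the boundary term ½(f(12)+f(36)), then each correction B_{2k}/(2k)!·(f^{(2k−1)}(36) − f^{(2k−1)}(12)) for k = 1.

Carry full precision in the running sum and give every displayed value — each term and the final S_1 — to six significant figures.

∫_12^36 x·e^(−x/33) dx evaluates to 267.419.
½[f(12) + f(36)] = ½[8.34173 + 12.0928] = 10.2173.
Running total after boundary: 277.637.
Order-1 term: 1/12 · (-0.0305374 − 0.442364) = -0.0394085.

S_1 ≈ 277.597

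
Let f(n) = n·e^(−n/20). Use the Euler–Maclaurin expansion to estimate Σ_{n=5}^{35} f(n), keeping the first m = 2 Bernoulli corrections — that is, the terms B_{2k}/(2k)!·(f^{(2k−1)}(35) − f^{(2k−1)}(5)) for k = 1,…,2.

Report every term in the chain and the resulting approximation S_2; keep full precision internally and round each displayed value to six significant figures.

S_2 ≈ 203.178

Integral: ∫_5^35 x·e^(−x/20) dx = 198.249.
Endpoint term: (f(5) + f(35))/2 = (3.89400 + 6.08209)/2 = 4.98805.
So far: 203.237.
Correction k=1: B_{2}/2! · (f^{(1)}(35) − f^{(1)}(5)) = 1/12 · (-0.130330 − 0.584101) = -0.0595359.
After k=1: 203.178.
Correction k=2: B_{4}/4! · (f^{(3)}(35) − f^{(3)}(5)) = −1/720 · (0.000543044 − 0.00535426) = 6.68224e-06.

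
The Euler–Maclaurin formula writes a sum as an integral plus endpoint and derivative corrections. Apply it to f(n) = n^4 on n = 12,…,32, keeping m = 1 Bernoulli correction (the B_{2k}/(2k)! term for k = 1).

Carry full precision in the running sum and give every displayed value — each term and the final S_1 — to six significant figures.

S_1 ≈ 7.20612e+06

The integral term ∫_12^32 x^4 dx = 6.66112e+06.
Endpoint term: (f(12) + f(32))/2 = (20736.0 + 1.04858e+06)/2 = 534656.
So far: 7.19578e+06.
k=1: B_{2}/(2)! × [f^{(1)}(32) − f^{(1)}(12)] = 1/12 × (131072 − 6912.00) = 10346.7.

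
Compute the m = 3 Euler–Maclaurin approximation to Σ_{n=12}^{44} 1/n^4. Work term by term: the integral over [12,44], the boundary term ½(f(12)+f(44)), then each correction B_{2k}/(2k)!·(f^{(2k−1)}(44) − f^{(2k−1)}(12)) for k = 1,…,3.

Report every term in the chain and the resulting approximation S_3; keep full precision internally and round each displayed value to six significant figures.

Integral: ∫_12^44 1/x^4 dx = 0.000188988.
Boundary: ½(f(12) + f(44)) = ½(4.82253e-05 + 2.66802e-07) = 2.42461e-05.
Integral + boundary = 0.000213234.
k=1: B_{2}/(2)! × [f^{(1)}(44) − f^{(1)}(12)] = 1/12 × (-2.42547e-08 − (-1.60751e-05)) = 1.33757e-06.
After k=1: 0.000214572.
k=2: B_{4}/(4)! × [f^{(3)}(44) − f^{(3)}(12)] = −1/720 × (-3.75848e-10 − (-3.34898e-06)) = -4.65084e-09.
After k=2: 0.000214567.
k=3: B_{6}/(6)! × [f^{(5)}(44) − f^{(5)}(12)] = 1/30240 × (-1.08716e-11 − (-1.30238e-06)) = 4.30678e-11.

S_3 ≈ 0.000214567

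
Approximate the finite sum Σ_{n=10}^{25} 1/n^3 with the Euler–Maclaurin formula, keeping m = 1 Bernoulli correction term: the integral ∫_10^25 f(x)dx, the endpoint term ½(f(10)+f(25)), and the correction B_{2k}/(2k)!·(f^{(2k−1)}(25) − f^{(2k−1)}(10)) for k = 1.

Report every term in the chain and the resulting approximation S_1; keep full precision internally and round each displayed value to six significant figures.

S_1 ≈ 0.00475636

The integral term ∫_10^25 1/x^3 dx = 0.00420000.
Boundary: ½(f(10) + f(25)) = ½(0.00100000 + 6.40000e-05) = 0.000532000.
Integral + boundary = 0.00473200.
Correction k=1: B_{2}/2! · (f^{(1)}(25) − f^{(1)}(10)) = 1/12 · (-7.68000e-06 − (-0.000300000)) = 2.43600e-05.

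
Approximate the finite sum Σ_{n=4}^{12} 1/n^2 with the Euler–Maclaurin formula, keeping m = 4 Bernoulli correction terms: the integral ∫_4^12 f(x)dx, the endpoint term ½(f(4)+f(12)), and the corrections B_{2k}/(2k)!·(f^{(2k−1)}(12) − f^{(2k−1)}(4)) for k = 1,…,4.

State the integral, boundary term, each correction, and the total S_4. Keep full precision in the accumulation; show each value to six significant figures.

Integral: ∫_4^12 1/x^2 dx = 0.166667.
Boundary: ½(f(4) + f(12)) = ½(0.0625000 + 0.00694444) = 0.0347222.
Integral + boundary = 0.201389.
k=1: B_{2}/(2)! × [f^{(1)}(12) − f^{(1)}(4)] = 1/12 × (-0.00115741 − (-0.0312500)) = 0.00250772.
Running total after k=1: 0.203897.
k=2: B_{4}/(4)! × [f^{(3)}(12) − f^{(3)}(4)] = −1/720 × (-9.64506e-05 − (-0.0234375)) = -3.24181e-05.
Running total after k=2: 0.203864.
k=3: B_{6}/(6)! × [f^{(5)}(12) − f^{(5)}(4)] = 1/30240 × (-2.00939e-05 − (-0.0439453)) = 1.45255e-06.
Running total after k=3: 0.203866.
k=4: B_{8}/(8)! × [f^{(7)}(12) − f^{(7)}(4)] = −1/1209600 × (-7.81429e-06 − (-0.153809)) = -1.27150e-07.

S_4 ≈ 0.203866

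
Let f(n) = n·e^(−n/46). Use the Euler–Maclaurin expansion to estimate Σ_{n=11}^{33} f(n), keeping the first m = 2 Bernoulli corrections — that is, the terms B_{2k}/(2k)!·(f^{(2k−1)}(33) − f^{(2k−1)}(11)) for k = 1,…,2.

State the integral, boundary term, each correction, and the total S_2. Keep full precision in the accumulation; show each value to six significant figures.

S_2 ≈ 303.199

The integral term ∫_11^33 x·e^(−x/46) dx = 290.854.
Boundary: ½(f(11) + f(33)) = ½(8.66043 + 16.1048) = 12.3826.
Integral + boundary = 303.237.
Order-1 term: 1/12 · (0.137920 − 0.599042) = -0.0384268.
Partial sum through k=1: 303.199.
Order-2 term: −1/720 · (0.000526450 − 0.00102725) = 6.95560e-07.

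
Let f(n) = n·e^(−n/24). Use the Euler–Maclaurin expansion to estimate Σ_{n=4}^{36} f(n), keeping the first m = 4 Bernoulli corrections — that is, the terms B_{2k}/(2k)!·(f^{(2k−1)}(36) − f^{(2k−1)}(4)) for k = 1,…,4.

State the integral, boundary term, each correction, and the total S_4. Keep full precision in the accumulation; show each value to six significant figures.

The integral term ∫_4^36 x·e^(−x/24) dx = 247.528.
Endpoint term: (f(4) + f(36))/2 = (3.38593 + 8.03269)/2 = 5.70931.
Running total after boundary: 253.238.
Order-1 term: 1/12 · (-0.111565 − 0.705401) = -0.0680805.
Running total after k=1: 253.170.
Order-2 term: −1/720 · (0.000581068 − 0.00416383) = 4.97606e-06.
Running total after k=2: 253.170.
Order-3 term: 1/30240 · (2.35386e-06 − 1.23316e-05) = -3.29952e-10.
Running total after k=3: 253.170.
Order-4 term: −1/1209600 · (6.42175e-09 − 3.02679e-08) = 1.97141e-14.

S_4 ≈ 253.170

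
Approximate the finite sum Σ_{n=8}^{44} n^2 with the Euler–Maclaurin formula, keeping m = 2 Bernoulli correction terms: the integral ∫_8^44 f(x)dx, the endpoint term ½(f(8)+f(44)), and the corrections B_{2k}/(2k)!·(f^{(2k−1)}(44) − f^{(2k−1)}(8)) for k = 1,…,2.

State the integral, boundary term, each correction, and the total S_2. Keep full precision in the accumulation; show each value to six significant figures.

S_2 ≈ 29230.0

∫_8^44 x^2 dx evaluates to 28224.0.
Boundary: ½(f(8) + f(44)) = ½(64.0000 + 1936.00) = 1000.00.
So far: 29224.0.
Order-1 term: 1/12 · (88.0000 − 16.0000) = 6.00000.
After k=1: 29230.0.
Order-2 term: −1/720 · (0.00000 − 0.00000) = 0.00000.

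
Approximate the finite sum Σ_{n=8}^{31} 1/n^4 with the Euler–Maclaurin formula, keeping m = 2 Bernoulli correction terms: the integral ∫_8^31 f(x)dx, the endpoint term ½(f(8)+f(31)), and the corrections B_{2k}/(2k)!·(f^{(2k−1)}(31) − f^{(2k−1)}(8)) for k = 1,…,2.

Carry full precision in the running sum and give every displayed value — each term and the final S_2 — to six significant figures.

The integral term ∫_8^31 1/x^4 dx = 0.000639853.
Endpoint term: (f(8) + f(31))/2 = (0.000244141 + 1.08281e-06)/2 = 0.000122612.
So far: 0.000762464.
Order-1 term: 1/12 · (-1.39718e-07 − (-0.000122070)) = 1.01609e-05.
After k=1: 0.000772625.
Order-2 term: −1/720 · (-4.36164e-09 − (-5.72205e-05)) = -7.94668e-08.

S_2 ≈ 0.000772546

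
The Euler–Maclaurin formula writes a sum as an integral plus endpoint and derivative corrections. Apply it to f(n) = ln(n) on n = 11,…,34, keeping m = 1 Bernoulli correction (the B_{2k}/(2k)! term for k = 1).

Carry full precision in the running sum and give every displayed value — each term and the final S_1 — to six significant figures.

S_1 ≈ 73.4764

Integral: ∫_11^34 ln(x) dx = 70.5194.
½[f(11) + f(34)] = ½[2.39790 + 3.52636] = 2.96213.
So far: 73.4815.
Order-1 term: 1/12 · (0.0294118 − 0.0909091) = -0.00512478.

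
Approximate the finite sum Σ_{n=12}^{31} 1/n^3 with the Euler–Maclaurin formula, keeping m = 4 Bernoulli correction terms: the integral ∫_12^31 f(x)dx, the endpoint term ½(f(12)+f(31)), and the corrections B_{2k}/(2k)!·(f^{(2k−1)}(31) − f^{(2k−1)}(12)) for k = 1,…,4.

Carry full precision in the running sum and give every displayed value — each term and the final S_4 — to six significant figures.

Integral: ∫_12^31 1/x^3 dx = 0.00295193.
½[f(12) + f(31)] = ½[0.000578704 + 3.35672e-05] = 0.000306135.
Running total after boundary: 0.00325807.
Correction k=1: B_{2}/2! · (f^{(1)}(31) − f^{(1)}(12)) = 1/12 · (-3.24844e-06 − (-0.000144676)) = 1.17856e-05.
Partial sum through k=1: 0.00326985.
Correction k=2: B_{4}/4! · (f^{(3)}(31) − f^{(3)}(12)) = −1/720 · (-6.76054e-08 − (-2.00939e-05)) = -2.78143e-08.
Partial sum through k=2: 0.00326982.
Correction k=3: B_{6}/6! · (f^{(5)}(31) − f^{(5)}(12)) = 1/30240 · (-2.95466e-09 − (-5.86071e-06)) = 1.93709e-10.
Partial sum through k=3: 0.00326982.
Correction k=4: B_{8}/8! · (f^{(7)}(31) − f^{(7)}(12)) = −1/1209600 · (-2.21369e-10 − (-2.93036e-06)) = -2.42240e-12.

S_4 ≈ 0.00326982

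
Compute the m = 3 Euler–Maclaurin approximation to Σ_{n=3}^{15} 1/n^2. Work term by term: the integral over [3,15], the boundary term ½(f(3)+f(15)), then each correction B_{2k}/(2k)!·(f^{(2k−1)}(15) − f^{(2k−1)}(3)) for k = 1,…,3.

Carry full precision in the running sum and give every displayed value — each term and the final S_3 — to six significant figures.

S_3 ≈ 0.330442

The integral term ∫_3^15 1/x^2 dx = 0.266667.
Endpoint term: (f(3) + f(15))/2 = (0.111111 + 0.00444444)/2 = 0.0577778.
Integral + boundary = 0.324444.
k=1: B_{2}/(2)! × [f^{(1)}(15) − f^{(1)}(3)] = 1/12 × (-0.000592593 − (-0.0740741)) = 0.00612346.
Running total after k=1: 0.330568.
k=2: B_{4}/(4)! × [f^{(3)}(15) − f^{(3)}(3)] = −1/720 × (-3.16049e-05 − (-0.0987654)) = -0.000137130.
Running total after k=2: 0.330431.
k=3: B_{6}/(6)! × [f^{(5)}(15) − f^{(5)}(3)] = 1/30240 × (-4.21399e-06 − (-0.329218)) = 1.08867e-05.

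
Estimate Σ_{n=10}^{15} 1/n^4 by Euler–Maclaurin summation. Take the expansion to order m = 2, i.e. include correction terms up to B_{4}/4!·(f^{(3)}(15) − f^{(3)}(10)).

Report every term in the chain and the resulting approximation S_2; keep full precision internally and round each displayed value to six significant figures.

S_2 ≈ 0.000297323

The integral term ∫_10^15 1/x^4 dx = 0.000234568.
Boundary: ½(f(10) + f(15)) = ½(0.000100000 + 1.97531e-05) = 5.98765e-05.
So far: 0.000294444.
k=1: B_{2}/(2)! × [f^{(1)}(15) − f^{(1)}(10)] = 1/12 × (-5.26749e-06 − (-4.00000e-05)) = 2.89438e-06.
Partial sum through k=1: 0.000297339.
k=2: B_{4}/(4)! × [f^{(3)}(15) − f^{(3)}(10)] = −1/720 × (-7.02332e-07 − (-1.20000e-05)) = -1.56912e-08.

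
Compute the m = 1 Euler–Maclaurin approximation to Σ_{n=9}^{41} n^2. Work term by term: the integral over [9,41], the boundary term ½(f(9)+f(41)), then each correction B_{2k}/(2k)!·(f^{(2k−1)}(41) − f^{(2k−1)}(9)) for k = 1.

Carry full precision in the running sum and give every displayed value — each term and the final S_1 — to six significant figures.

S_1 ≈ 23617.0

Integral: ∫_9^41 x^2 dx = 22730.7.
Boundary: ½(f(9) + f(41)) = ½(81.0000 + 1681.00) = 881.000.
Integral + boundary = 23611.7.
Correction k=1: B_{2}/2! · (f^{(1)}(41) − f^{(1)}(9)) = 1/12 · (82.0000 − 18.0000) = 5.33333.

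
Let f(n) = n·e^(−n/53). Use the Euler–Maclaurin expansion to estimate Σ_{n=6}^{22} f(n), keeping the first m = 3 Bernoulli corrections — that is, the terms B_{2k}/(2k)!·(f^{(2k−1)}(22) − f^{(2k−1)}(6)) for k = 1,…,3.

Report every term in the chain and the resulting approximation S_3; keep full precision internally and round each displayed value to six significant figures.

S_3 ≈ 177.606

∫_6^22 x·e^(−x/53) dx evaluates to 167.698.
½[f(6) + f(22)] = ½[5.35779 + 14.5261] = 9.94195.
Running total after boundary: 177.639.
k=1: B_{2}/(2)! × [f^{(1)}(22) − f^{(1)}(6)] = 1/12 × (0.386200 − 0.791875) = -0.0338062.
Running total after k=1: 177.606.
k=2: B_{4}/(4)! × [f^{(3)}(22) − f^{(3)}(6)] = −1/720 × (0.000607603 − 0.000917695) = 4.30684e-07.
Running total after k=2: 177.606.
k=3: B_{6}/(6)! × [f^{(5)}(22) − f^{(5)}(6)] = 1/30240 × (3.83666e-07 − 5.53038e-07) = -5.60091e-12.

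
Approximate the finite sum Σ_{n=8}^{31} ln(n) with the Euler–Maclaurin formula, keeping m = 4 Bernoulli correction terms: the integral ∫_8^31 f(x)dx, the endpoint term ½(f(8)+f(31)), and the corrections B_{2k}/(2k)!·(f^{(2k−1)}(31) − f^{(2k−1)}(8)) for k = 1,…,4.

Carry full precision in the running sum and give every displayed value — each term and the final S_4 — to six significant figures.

S_4 ≈ 69.5671

Integral: ∫_8^31 ln(x) dx = 66.8181.
½[f(8) + f(31)] = ½[2.07944 + 3.43399] = 2.75671.
Integral + boundary = 69.5748.
Correction k=1: B_{2}/2! · (f^{(1)}(31) − f^{(1)}(8)) = 1/12 · (0.0322581 − 0.125000) = -0.00772849.
After k=1: 69.5671.
Correction k=2: B_{4}/4! · (f^{(3)}(31) − f^{(3)}(8)) = −1/720 · (6.71344e-05 − 0.00390625) = 5.33211e-06.
After k=2: 69.5671.
Correction k=3: B_{6}/6! · (f^{(5)}(31) − f^{(5)}(8)) = 1/30240 · (8.38306e-07 − 0.000732422) = -2.41926e-08.
After k=3: 69.5671.
Correction k=4: B_{8}/8! · (f^{(7)}(31) − f^{(7)}(8)) = −1/1209600 · (2.61698e-08 − 0.000343323) = 2.83810e-10.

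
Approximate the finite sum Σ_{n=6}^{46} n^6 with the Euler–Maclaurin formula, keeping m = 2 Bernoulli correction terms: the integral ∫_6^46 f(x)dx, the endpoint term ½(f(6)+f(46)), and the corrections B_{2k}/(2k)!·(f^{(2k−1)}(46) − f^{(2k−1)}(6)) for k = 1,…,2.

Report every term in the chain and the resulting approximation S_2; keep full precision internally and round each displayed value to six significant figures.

Integral: ∫_6^46 x^6 dx = 6.22596e+10.
½[f(6) + f(46)] = ½[46656.0 + 9.47430e+09] = 4.73717e+09.
Integral + boundary = 6.69968e+10.
Correction k=1: B_{2}/2! · (f^{(1)}(46) − f^{(1)}(6)) = 1/12 · (1.23578e+09 − 46656.0) = 1.02978e+08.
Running total after k=1: 6.70998e+10.
Correction k=2: B_{4}/4! · (f^{(3)}(46) − f^{(3)}(6)) = −1/720 · (1.16803e+07 − 25920.0) = -16186.7.

S_2 ≈ 6.70998e+10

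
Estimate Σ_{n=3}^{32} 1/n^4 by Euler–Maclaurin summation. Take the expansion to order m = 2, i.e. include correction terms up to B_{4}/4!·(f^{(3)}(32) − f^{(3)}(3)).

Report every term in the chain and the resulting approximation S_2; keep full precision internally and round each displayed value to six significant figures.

Integral: ∫_3^32 1/x^4 dx = 0.0123355.
Endpoint term: (f(3) + f(32))/2 = (0.0123457 + 9.53674e-07)/2 = 0.00617332.
Integral + boundary = 0.0185088.
k=1: B_{2}/(2)! × [f^{(1)}(32) − f^{(1)}(3)] = 1/12 × (-1.19209e-07 − (-0.0164609)) = 0.00137173.
Partial sum through k=1: 0.0198806.
k=2: B_{4}/(4)! × [f^{(3)}(32) − f^{(3)}(3)] = −1/720 × (-3.49246e-09 − (-0.0548697)) = -7.62079e-05.

S_2 ≈ 0.0198043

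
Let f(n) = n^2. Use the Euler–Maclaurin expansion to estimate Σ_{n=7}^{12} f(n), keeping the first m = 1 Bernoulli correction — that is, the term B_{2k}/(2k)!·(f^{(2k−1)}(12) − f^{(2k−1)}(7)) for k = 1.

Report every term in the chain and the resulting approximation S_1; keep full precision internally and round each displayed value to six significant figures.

S_1 ≈ 559.000

∫_7^12 x^2 dx evaluates to 461.667.
Boundary: ½(f(7) + f(12)) = ½(49.0000 + 144.000) = 96.5000.
Integral + boundary = 558.167.
Correction k=1: B_{2}/2! · (f^{(1)}(12) − f^{(1)}(7)) = 1/12 · (24.0000 − 14.0000) = 0.833333.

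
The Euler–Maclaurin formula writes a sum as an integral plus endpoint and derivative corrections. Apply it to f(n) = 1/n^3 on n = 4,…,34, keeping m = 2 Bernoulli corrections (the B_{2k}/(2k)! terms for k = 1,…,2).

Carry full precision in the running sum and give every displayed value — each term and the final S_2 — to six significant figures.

S_2 ≈ 0.0395987

∫_4^34 1/x^3 dx evaluates to 0.0308175.
Boundary: ½(f(4) + f(34)) = ½(0.0156250 + 2.54427e-05) = 0.00782522.
Running total after boundary: 0.0386427.
Order-1 term: 1/12 · (-2.24494e-06 − (-0.0117188)) = 0.000976375.
After k=1: 0.0396191.
Order-2 term: −1/720 · (-3.88399e-08 − (-0.0146484)) = -2.03450e-05.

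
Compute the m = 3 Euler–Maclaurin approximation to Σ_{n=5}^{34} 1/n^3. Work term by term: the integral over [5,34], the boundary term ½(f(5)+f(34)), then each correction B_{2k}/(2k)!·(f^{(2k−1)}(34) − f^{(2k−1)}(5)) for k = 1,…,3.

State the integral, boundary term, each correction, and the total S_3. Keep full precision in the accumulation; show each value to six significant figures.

The integral term ∫_5^34 1/x^3 dx = 0.0195675.
½[f(5) + f(34)] = ½[0.00800000 + 2.54427e-05] = 0.00401272.
Running total after boundary: 0.0235802.
k=1: B_{2}/(2)! × [f^{(1)}(34) − f^{(1)}(5)] = 1/12 × (-2.24494e-06 − (-0.00480000)) = 0.000399813.
Partial sum through k=1: 0.0239800.
k=2: B_{4}/(4)! × [f^{(3)}(34) − f^{(3)}(5)] = −1/720 × (-3.88399e-08 − (-0.00384000)) = -5.33328e-06.
Partial sum through k=2: 0.0239747.
k=3: B_{6}/(6)! × [f^{(5)}(34) − f^{(5)}(5)] = 1/30240 × (-1.41114e-09 − (-0.00645120)) = 2.13333e-07.

S_3 ≈ 0.0239749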